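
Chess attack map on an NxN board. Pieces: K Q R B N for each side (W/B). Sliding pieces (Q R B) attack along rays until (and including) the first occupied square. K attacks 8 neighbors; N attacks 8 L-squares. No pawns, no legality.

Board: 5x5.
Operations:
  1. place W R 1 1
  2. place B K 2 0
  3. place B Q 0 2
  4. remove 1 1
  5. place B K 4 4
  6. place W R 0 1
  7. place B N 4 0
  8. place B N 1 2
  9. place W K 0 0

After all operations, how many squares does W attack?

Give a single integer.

Answer: 8

Derivation:
Op 1: place WR@(1,1)
Op 2: place BK@(2,0)
Op 3: place BQ@(0,2)
Op 4: remove (1,1)
Op 5: place BK@(4,4)
Op 6: place WR@(0,1)
Op 7: place BN@(4,0)
Op 8: place BN@(1,2)
Op 9: place WK@(0,0)
Per-piece attacks for W:
  WK@(0,0): attacks (0,1) (1,0) (1,1)
  WR@(0,1): attacks (0,2) (0,0) (1,1) (2,1) (3,1) (4,1) [ray(0,1) blocked at (0,2); ray(0,-1) blocked at (0,0)]
Union (8 distinct): (0,0) (0,1) (0,2) (1,0) (1,1) (2,1) (3,1) (4,1)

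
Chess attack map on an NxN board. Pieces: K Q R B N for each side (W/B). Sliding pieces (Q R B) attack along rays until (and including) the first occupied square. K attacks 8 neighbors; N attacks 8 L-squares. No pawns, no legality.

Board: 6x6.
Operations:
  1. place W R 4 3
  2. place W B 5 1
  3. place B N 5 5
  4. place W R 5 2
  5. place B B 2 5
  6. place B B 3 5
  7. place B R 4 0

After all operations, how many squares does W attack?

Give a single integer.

Answer: 19

Derivation:
Op 1: place WR@(4,3)
Op 2: place WB@(5,1)
Op 3: place BN@(5,5)
Op 4: place WR@(5,2)
Op 5: place BB@(2,5)
Op 6: place BB@(3,5)
Op 7: place BR@(4,0)
Per-piece attacks for W:
  WR@(4,3): attacks (4,4) (4,5) (4,2) (4,1) (4,0) (5,3) (3,3) (2,3) (1,3) (0,3) [ray(0,-1) blocked at (4,0)]
  WB@(5,1): attacks (4,2) (3,3) (2,4) (1,5) (4,0) [ray(-1,-1) blocked at (4,0)]
  WR@(5,2): attacks (5,3) (5,4) (5,5) (5,1) (4,2) (3,2) (2,2) (1,2) (0,2) [ray(0,1) blocked at (5,5); ray(0,-1) blocked at (5,1)]
Union (19 distinct): (0,2) (0,3) (1,2) (1,3) (1,5) (2,2) (2,3) (2,4) (3,2) (3,3) (4,0) (4,1) (4,2) (4,4) (4,5) (5,1) (5,3) (5,4) (5,5)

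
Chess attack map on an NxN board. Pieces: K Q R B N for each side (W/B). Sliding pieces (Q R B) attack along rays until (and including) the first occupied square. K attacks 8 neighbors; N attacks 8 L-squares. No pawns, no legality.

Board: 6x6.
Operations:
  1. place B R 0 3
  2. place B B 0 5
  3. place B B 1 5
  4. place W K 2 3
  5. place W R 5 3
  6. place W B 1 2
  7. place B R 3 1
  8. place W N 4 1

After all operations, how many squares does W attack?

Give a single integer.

Op 1: place BR@(0,3)
Op 2: place BB@(0,5)
Op 3: place BB@(1,5)
Op 4: place WK@(2,3)
Op 5: place WR@(5,3)
Op 6: place WB@(1,2)
Op 7: place BR@(3,1)
Op 8: place WN@(4,1)
Per-piece attacks for W:
  WB@(1,2): attacks (2,3) (2,1) (3,0) (0,3) (0,1) [ray(1,1) blocked at (2,3); ray(-1,1) blocked at (0,3)]
  WK@(2,3): attacks (2,4) (2,2) (3,3) (1,3) (3,4) (3,2) (1,4) (1,2)
  WN@(4,1): attacks (5,3) (3,3) (2,2) (2,0)
  WR@(5,3): attacks (5,4) (5,5) (5,2) (5,1) (5,0) (4,3) (3,3) (2,3) [ray(-1,0) blocked at (2,3)]
Union (21 distinct): (0,1) (0,3) (1,2) (1,3) (1,4) (2,0) (2,1) (2,2) (2,3) (2,4) (3,0) (3,2) (3,3) (3,4) (4,3) (5,0) (5,1) (5,2) (5,3) (5,4) (5,5)

Answer: 21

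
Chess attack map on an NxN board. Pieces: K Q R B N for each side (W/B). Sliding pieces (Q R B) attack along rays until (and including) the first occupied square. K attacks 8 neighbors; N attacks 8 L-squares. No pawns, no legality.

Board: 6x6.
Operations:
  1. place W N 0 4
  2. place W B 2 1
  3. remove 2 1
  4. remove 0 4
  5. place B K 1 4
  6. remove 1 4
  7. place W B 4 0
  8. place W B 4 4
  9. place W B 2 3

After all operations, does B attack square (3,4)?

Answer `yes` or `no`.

Answer: no

Derivation:
Op 1: place WN@(0,4)
Op 2: place WB@(2,1)
Op 3: remove (2,1)
Op 4: remove (0,4)
Op 5: place BK@(1,4)
Op 6: remove (1,4)
Op 7: place WB@(4,0)
Op 8: place WB@(4,4)
Op 9: place WB@(2,3)
Per-piece attacks for B:
B attacks (3,4): no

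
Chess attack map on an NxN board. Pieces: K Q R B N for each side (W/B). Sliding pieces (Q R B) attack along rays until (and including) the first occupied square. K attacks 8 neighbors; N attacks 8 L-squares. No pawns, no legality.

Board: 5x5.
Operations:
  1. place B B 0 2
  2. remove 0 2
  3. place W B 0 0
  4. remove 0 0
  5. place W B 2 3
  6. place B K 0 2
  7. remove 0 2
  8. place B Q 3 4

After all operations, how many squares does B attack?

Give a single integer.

Op 1: place BB@(0,2)
Op 2: remove (0,2)
Op 3: place WB@(0,0)
Op 4: remove (0,0)
Op 5: place WB@(2,3)
Op 6: place BK@(0,2)
Op 7: remove (0,2)
Op 8: place BQ@(3,4)
Per-piece attacks for B:
  BQ@(3,4): attacks (3,3) (3,2) (3,1) (3,0) (4,4) (2,4) (1,4) (0,4) (4,3) (2,3) [ray(-1,-1) blocked at (2,3)]
Union (10 distinct): (0,4) (1,4) (2,3) (2,4) (3,0) (3,1) (3,2) (3,3) (4,3) (4,4)

Answer: 10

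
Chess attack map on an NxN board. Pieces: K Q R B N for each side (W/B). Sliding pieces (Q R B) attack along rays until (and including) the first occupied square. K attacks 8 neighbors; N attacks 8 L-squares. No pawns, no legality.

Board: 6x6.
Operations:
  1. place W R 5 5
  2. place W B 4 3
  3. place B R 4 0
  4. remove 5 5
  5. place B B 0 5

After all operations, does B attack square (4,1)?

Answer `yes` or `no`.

Answer: yes

Derivation:
Op 1: place WR@(5,5)
Op 2: place WB@(4,3)
Op 3: place BR@(4,0)
Op 4: remove (5,5)
Op 5: place BB@(0,5)
Per-piece attacks for B:
  BB@(0,5): attacks (1,4) (2,3) (3,2) (4,1) (5,0)
  BR@(4,0): attacks (4,1) (4,2) (4,3) (5,0) (3,0) (2,0) (1,0) (0,0) [ray(0,1) blocked at (4,3)]
B attacks (4,1): yes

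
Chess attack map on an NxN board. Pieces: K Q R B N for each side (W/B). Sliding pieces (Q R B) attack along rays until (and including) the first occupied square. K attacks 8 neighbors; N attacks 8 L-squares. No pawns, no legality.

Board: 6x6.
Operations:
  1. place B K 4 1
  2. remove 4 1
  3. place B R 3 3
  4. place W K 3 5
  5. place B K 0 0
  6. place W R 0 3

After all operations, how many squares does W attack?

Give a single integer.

Op 1: place BK@(4,1)
Op 2: remove (4,1)
Op 3: place BR@(3,3)
Op 4: place WK@(3,5)
Op 5: place BK@(0,0)
Op 6: place WR@(0,3)
Per-piece attacks for W:
  WR@(0,3): attacks (0,4) (0,5) (0,2) (0,1) (0,0) (1,3) (2,3) (3,3) [ray(0,-1) blocked at (0,0); ray(1,0) blocked at (3,3)]
  WK@(3,5): attacks (3,4) (4,5) (2,5) (4,4) (2,4)
Union (13 distinct): (0,0) (0,1) (0,2) (0,4) (0,5) (1,3) (2,3) (2,4) (2,5) (3,3) (3,4) (4,4) (4,5)

Answer: 13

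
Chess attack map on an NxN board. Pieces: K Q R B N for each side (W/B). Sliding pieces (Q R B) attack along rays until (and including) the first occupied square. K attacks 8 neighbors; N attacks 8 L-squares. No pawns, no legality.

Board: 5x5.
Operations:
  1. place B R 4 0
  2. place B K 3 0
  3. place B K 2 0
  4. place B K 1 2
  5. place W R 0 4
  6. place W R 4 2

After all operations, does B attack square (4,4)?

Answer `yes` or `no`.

Answer: no

Derivation:
Op 1: place BR@(4,0)
Op 2: place BK@(3,0)
Op 3: place BK@(2,0)
Op 4: place BK@(1,2)
Op 5: place WR@(0,4)
Op 6: place WR@(4,2)
Per-piece attacks for B:
  BK@(1,2): attacks (1,3) (1,1) (2,2) (0,2) (2,3) (2,1) (0,3) (0,1)
  BK@(2,0): attacks (2,1) (3,0) (1,0) (3,1) (1,1)
  BK@(3,0): attacks (3,1) (4,0) (2,0) (4,1) (2,1)
  BR@(4,0): attacks (4,1) (4,2) (3,0) [ray(0,1) blocked at (4,2); ray(-1,0) blocked at (3,0)]
B attacks (4,4): no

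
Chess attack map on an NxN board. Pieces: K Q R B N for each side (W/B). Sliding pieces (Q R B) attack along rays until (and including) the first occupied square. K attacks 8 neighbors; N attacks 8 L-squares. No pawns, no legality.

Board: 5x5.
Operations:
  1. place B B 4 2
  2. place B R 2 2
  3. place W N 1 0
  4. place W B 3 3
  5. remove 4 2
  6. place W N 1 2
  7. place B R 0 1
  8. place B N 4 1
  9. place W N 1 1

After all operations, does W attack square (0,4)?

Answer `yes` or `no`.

Op 1: place BB@(4,2)
Op 2: place BR@(2,2)
Op 3: place WN@(1,0)
Op 4: place WB@(3,3)
Op 5: remove (4,2)
Op 6: place WN@(1,2)
Op 7: place BR@(0,1)
Op 8: place BN@(4,1)
Op 9: place WN@(1,1)
Per-piece attacks for W:
  WN@(1,0): attacks (2,2) (3,1) (0,2)
  WN@(1,1): attacks (2,3) (3,2) (0,3) (3,0)
  WN@(1,2): attacks (2,4) (3,3) (0,4) (2,0) (3,1) (0,0)
  WB@(3,3): attacks (4,4) (4,2) (2,4) (2,2) [ray(-1,-1) blocked at (2,2)]
W attacks (0,4): yes

Answer: yes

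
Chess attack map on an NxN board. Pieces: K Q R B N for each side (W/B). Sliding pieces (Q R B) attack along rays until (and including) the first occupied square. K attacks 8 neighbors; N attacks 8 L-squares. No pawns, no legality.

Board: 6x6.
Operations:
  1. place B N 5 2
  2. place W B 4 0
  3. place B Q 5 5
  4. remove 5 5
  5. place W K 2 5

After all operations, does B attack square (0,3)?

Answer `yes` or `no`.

Answer: no

Derivation:
Op 1: place BN@(5,2)
Op 2: place WB@(4,0)
Op 3: place BQ@(5,5)
Op 4: remove (5,5)
Op 5: place WK@(2,5)
Per-piece attacks for B:
  BN@(5,2): attacks (4,4) (3,3) (4,0) (3,1)
B attacks (0,3): no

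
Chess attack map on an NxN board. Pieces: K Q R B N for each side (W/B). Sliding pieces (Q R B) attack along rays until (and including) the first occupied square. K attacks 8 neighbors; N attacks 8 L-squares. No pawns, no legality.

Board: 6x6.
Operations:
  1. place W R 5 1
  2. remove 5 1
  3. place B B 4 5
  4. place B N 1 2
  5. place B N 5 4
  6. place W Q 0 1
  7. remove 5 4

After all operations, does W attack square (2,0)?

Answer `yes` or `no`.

Op 1: place WR@(5,1)
Op 2: remove (5,1)
Op 3: place BB@(4,5)
Op 4: place BN@(1,2)
Op 5: place BN@(5,4)
Op 6: place WQ@(0,1)
Op 7: remove (5,4)
Per-piece attacks for W:
  WQ@(0,1): attacks (0,2) (0,3) (0,4) (0,5) (0,0) (1,1) (2,1) (3,1) (4,1) (5,1) (1,2) (1,0) [ray(1,1) blocked at (1,2)]
W attacks (2,0): no

Answer: no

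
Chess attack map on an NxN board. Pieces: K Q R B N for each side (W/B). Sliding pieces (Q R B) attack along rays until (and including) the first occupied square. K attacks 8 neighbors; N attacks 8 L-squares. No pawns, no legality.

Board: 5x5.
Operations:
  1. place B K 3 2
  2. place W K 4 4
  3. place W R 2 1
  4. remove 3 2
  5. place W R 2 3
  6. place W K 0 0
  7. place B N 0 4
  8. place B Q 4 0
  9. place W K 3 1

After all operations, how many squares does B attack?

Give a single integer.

Answer: 11

Derivation:
Op 1: place BK@(3,2)
Op 2: place WK@(4,4)
Op 3: place WR@(2,1)
Op 4: remove (3,2)
Op 5: place WR@(2,3)
Op 6: place WK@(0,0)
Op 7: place BN@(0,4)
Op 8: place BQ@(4,0)
Op 9: place WK@(3,1)
Per-piece attacks for B:
  BN@(0,4): attacks (1,2) (2,3)
  BQ@(4,0): attacks (4,1) (4,2) (4,3) (4,4) (3,0) (2,0) (1,0) (0,0) (3,1) [ray(0,1) blocked at (4,4); ray(-1,0) blocked at (0,0); ray(-1,1) blocked at (3,1)]
Union (11 distinct): (0,0) (1,0) (1,2) (2,0) (2,3) (3,0) (3,1) (4,1) (4,2) (4,3) (4,4)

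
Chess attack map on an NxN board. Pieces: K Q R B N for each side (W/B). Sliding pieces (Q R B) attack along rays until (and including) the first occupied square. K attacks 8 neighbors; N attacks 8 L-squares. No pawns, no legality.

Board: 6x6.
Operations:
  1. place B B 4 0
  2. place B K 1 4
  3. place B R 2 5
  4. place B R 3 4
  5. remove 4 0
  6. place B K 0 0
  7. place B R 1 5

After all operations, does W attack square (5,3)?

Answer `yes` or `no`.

Op 1: place BB@(4,0)
Op 2: place BK@(1,4)
Op 3: place BR@(2,5)
Op 4: place BR@(3,4)
Op 5: remove (4,0)
Op 6: place BK@(0,0)
Op 7: place BR@(1,5)
Per-piece attacks for W:
W attacks (5,3): no

Answer: no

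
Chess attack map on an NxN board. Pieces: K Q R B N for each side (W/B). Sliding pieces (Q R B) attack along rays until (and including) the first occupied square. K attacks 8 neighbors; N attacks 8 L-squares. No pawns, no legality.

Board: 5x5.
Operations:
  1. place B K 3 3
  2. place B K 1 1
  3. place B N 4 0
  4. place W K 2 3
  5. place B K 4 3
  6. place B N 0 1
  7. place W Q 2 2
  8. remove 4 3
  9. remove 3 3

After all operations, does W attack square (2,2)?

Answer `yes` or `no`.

Answer: yes

Derivation:
Op 1: place BK@(3,3)
Op 2: place BK@(1,1)
Op 3: place BN@(4,0)
Op 4: place WK@(2,3)
Op 5: place BK@(4,3)
Op 6: place BN@(0,1)
Op 7: place WQ@(2,2)
Op 8: remove (4,3)
Op 9: remove (3,3)
Per-piece attacks for W:
  WQ@(2,2): attacks (2,3) (2,1) (2,0) (3,2) (4,2) (1,2) (0,2) (3,3) (4,4) (3,1) (4,0) (1,3) (0,4) (1,1) [ray(0,1) blocked at (2,3); ray(1,-1) blocked at (4,0); ray(-1,-1) blocked at (1,1)]
  WK@(2,3): attacks (2,4) (2,2) (3,3) (1,3) (3,4) (3,2) (1,4) (1,2)
W attacks (2,2): yes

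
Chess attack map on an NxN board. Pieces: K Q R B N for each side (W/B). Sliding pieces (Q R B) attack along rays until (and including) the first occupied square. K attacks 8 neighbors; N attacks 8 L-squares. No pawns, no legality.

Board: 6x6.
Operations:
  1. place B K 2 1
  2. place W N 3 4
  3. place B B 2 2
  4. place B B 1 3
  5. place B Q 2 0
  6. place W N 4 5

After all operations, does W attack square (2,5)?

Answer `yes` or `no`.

Answer: no

Derivation:
Op 1: place BK@(2,1)
Op 2: place WN@(3,4)
Op 3: place BB@(2,2)
Op 4: place BB@(1,3)
Op 5: place BQ@(2,0)
Op 6: place WN@(4,5)
Per-piece attacks for W:
  WN@(3,4): attacks (5,5) (1,5) (4,2) (5,3) (2,2) (1,3)
  WN@(4,5): attacks (5,3) (3,3) (2,4)
W attacks (2,5): no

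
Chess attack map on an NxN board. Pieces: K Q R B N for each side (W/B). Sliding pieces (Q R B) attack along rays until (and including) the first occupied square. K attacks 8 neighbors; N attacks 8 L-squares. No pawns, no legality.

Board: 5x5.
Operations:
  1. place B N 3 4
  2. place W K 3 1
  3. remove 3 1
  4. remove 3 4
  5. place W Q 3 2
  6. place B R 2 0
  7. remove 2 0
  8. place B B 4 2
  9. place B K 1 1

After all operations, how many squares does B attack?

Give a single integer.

Answer: 11

Derivation:
Op 1: place BN@(3,4)
Op 2: place WK@(3,1)
Op 3: remove (3,1)
Op 4: remove (3,4)
Op 5: place WQ@(3,2)
Op 6: place BR@(2,0)
Op 7: remove (2,0)
Op 8: place BB@(4,2)
Op 9: place BK@(1,1)
Per-piece attacks for B:
  BK@(1,1): attacks (1,2) (1,0) (2,1) (0,1) (2,2) (2,0) (0,2) (0,0)
  BB@(4,2): attacks (3,3) (2,4) (3,1) (2,0)
Union (11 distinct): (0,0) (0,1) (0,2) (1,0) (1,2) (2,0) (2,1) (2,2) (2,4) (3,1) (3,3)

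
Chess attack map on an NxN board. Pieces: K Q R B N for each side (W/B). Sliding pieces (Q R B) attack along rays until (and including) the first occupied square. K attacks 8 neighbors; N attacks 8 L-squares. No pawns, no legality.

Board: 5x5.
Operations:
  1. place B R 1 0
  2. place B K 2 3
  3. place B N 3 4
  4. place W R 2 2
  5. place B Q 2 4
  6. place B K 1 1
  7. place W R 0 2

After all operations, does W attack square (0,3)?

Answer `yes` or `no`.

Op 1: place BR@(1,0)
Op 2: place BK@(2,3)
Op 3: place BN@(3,4)
Op 4: place WR@(2,2)
Op 5: place BQ@(2,4)
Op 6: place BK@(1,1)
Op 7: place WR@(0,2)
Per-piece attacks for W:
  WR@(0,2): attacks (0,3) (0,4) (0,1) (0,0) (1,2) (2,2) [ray(1,0) blocked at (2,2)]
  WR@(2,2): attacks (2,3) (2,1) (2,0) (3,2) (4,2) (1,2) (0,2) [ray(0,1) blocked at (2,3); ray(-1,0) blocked at (0,2)]
W attacks (0,3): yes

Answer: yes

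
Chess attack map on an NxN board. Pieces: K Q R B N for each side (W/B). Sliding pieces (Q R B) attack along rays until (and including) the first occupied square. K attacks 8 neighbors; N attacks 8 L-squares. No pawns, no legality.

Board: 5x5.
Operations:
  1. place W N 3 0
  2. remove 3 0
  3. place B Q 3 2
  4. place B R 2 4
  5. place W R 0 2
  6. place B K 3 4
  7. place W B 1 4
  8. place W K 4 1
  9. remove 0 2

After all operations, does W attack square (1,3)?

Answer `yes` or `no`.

Answer: no

Derivation:
Op 1: place WN@(3,0)
Op 2: remove (3,0)
Op 3: place BQ@(3,2)
Op 4: place BR@(2,4)
Op 5: place WR@(0,2)
Op 6: place BK@(3,4)
Op 7: place WB@(1,4)
Op 8: place WK@(4,1)
Op 9: remove (0,2)
Per-piece attacks for W:
  WB@(1,4): attacks (2,3) (3,2) (0,3) [ray(1,-1) blocked at (3,2)]
  WK@(4,1): attacks (4,2) (4,0) (3,1) (3,2) (3,0)
W attacks (1,3): no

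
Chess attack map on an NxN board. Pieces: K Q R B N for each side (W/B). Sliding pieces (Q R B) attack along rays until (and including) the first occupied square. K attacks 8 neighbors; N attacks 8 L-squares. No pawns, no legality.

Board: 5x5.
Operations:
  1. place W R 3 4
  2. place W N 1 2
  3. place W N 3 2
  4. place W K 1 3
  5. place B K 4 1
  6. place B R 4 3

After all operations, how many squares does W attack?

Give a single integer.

Op 1: place WR@(3,4)
Op 2: place WN@(1,2)
Op 3: place WN@(3,2)
Op 4: place WK@(1,3)
Op 5: place BK@(4,1)
Op 6: place BR@(4,3)
Per-piece attacks for W:
  WN@(1,2): attacks (2,4) (3,3) (0,4) (2,0) (3,1) (0,0)
  WK@(1,3): attacks (1,4) (1,2) (2,3) (0,3) (2,4) (2,2) (0,4) (0,2)
  WN@(3,2): attacks (4,4) (2,4) (1,3) (4,0) (2,0) (1,1)
  WR@(3,4): attacks (3,3) (3,2) (4,4) (2,4) (1,4) (0,4) [ray(0,-1) blocked at (3,2)]
Union (17 distinct): (0,0) (0,2) (0,3) (0,4) (1,1) (1,2) (1,3) (1,4) (2,0) (2,2) (2,3) (2,4) (3,1) (3,2) (3,3) (4,0) (4,4)

Answer: 17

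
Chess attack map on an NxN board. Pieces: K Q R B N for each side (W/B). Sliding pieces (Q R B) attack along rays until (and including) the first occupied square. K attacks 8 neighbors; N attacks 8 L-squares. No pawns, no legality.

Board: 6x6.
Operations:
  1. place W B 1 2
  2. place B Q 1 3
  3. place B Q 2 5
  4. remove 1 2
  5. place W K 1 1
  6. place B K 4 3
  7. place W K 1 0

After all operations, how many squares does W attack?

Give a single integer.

Answer: 9

Derivation:
Op 1: place WB@(1,2)
Op 2: place BQ@(1,3)
Op 3: place BQ@(2,5)
Op 4: remove (1,2)
Op 5: place WK@(1,1)
Op 6: place BK@(4,3)
Op 7: place WK@(1,0)
Per-piece attacks for W:
  WK@(1,0): attacks (1,1) (2,0) (0,0) (2,1) (0,1)
  WK@(1,1): attacks (1,2) (1,0) (2,1) (0,1) (2,2) (2,0) (0,2) (0,0)
Union (9 distinct): (0,0) (0,1) (0,2) (1,0) (1,1) (1,2) (2,0) (2,1) (2,2)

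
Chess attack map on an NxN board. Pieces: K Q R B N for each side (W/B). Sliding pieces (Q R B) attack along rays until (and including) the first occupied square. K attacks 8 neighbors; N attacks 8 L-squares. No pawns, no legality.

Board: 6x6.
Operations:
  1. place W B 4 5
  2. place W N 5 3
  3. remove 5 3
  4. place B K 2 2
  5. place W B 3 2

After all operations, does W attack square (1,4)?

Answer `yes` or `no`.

Op 1: place WB@(4,5)
Op 2: place WN@(5,3)
Op 3: remove (5,3)
Op 4: place BK@(2,2)
Op 5: place WB@(3,2)
Per-piece attacks for W:
  WB@(3,2): attacks (4,3) (5,4) (4,1) (5,0) (2,3) (1,4) (0,5) (2,1) (1,0)
  WB@(4,5): attacks (5,4) (3,4) (2,3) (1,2) (0,1)
W attacks (1,4): yes

Answer: yes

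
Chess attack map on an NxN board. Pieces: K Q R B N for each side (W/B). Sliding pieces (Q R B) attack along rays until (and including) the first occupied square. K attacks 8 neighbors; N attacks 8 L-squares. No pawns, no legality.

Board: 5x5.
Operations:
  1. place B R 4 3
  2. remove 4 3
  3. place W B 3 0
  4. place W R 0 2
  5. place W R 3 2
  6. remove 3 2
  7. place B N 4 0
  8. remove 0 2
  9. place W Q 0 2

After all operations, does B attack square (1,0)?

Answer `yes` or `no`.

Answer: no

Derivation:
Op 1: place BR@(4,3)
Op 2: remove (4,3)
Op 3: place WB@(3,0)
Op 4: place WR@(0,2)
Op 5: place WR@(3,2)
Op 6: remove (3,2)
Op 7: place BN@(4,0)
Op 8: remove (0,2)
Op 9: place WQ@(0,2)
Per-piece attacks for B:
  BN@(4,0): attacks (3,2) (2,1)
B attacks (1,0): no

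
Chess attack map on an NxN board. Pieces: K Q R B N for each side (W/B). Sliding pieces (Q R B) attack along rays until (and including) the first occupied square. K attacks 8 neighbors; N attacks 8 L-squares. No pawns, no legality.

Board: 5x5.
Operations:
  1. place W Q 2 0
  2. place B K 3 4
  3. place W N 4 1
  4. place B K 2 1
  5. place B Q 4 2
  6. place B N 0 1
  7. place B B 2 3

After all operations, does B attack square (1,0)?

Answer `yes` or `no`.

Op 1: place WQ@(2,0)
Op 2: place BK@(3,4)
Op 3: place WN@(4,1)
Op 4: place BK@(2,1)
Op 5: place BQ@(4,2)
Op 6: place BN@(0,1)
Op 7: place BB@(2,3)
Per-piece attacks for B:
  BN@(0,1): attacks (1,3) (2,2) (2,0)
  BK@(2,1): attacks (2,2) (2,0) (3,1) (1,1) (3,2) (3,0) (1,2) (1,0)
  BB@(2,3): attacks (3,4) (3,2) (4,1) (1,4) (1,2) (0,1) [ray(1,1) blocked at (3,4); ray(1,-1) blocked at (4,1); ray(-1,-1) blocked at (0,1)]
  BK@(3,4): attacks (3,3) (4,4) (2,4) (4,3) (2,3)
  BQ@(4,2): attacks (4,3) (4,4) (4,1) (3,2) (2,2) (1,2) (0,2) (3,3) (2,4) (3,1) (2,0) [ray(0,-1) blocked at (4,1); ray(-1,-1) blocked at (2,0)]
B attacks (1,0): yes

Answer: yes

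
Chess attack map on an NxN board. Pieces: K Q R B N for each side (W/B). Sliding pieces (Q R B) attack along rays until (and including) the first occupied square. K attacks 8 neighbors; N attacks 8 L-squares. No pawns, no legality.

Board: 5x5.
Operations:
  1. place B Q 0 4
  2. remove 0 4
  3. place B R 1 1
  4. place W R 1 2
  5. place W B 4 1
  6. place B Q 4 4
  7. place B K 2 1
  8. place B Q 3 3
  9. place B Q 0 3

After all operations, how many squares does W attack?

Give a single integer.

Op 1: place BQ@(0,4)
Op 2: remove (0,4)
Op 3: place BR@(1,1)
Op 4: place WR@(1,2)
Op 5: place WB@(4,1)
Op 6: place BQ@(4,4)
Op 7: place BK@(2,1)
Op 8: place BQ@(3,3)
Op 9: place BQ@(0,3)
Per-piece attacks for W:
  WR@(1,2): attacks (1,3) (1,4) (1,1) (2,2) (3,2) (4,2) (0,2) [ray(0,-1) blocked at (1,1)]
  WB@(4,1): attacks (3,2) (2,3) (1,4) (3,0)
Union (9 distinct): (0,2) (1,1) (1,3) (1,4) (2,2) (2,3) (3,0) (3,2) (4,2)

Answer: 9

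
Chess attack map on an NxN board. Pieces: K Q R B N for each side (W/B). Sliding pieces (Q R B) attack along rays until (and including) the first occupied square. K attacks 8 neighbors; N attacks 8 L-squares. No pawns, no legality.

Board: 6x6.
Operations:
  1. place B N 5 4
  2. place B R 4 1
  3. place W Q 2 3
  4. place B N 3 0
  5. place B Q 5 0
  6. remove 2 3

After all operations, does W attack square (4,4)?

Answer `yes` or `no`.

Op 1: place BN@(5,4)
Op 2: place BR@(4,1)
Op 3: place WQ@(2,3)
Op 4: place BN@(3,0)
Op 5: place BQ@(5,0)
Op 6: remove (2,3)
Per-piece attacks for W:
W attacks (4,4): no

Answer: no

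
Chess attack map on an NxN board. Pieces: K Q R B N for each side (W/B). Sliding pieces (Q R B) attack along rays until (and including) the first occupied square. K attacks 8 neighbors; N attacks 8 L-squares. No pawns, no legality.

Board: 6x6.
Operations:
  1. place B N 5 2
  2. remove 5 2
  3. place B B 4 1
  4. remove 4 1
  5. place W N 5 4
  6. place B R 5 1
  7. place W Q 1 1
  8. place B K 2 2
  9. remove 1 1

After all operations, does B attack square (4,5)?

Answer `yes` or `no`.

Op 1: place BN@(5,2)
Op 2: remove (5,2)
Op 3: place BB@(4,1)
Op 4: remove (4,1)
Op 5: place WN@(5,4)
Op 6: place BR@(5,1)
Op 7: place WQ@(1,1)
Op 8: place BK@(2,2)
Op 9: remove (1,1)
Per-piece attacks for B:
  BK@(2,2): attacks (2,3) (2,1) (3,2) (1,2) (3,3) (3,1) (1,3) (1,1)
  BR@(5,1): attacks (5,2) (5,3) (5,4) (5,0) (4,1) (3,1) (2,1) (1,1) (0,1) [ray(0,1) blocked at (5,4)]
B attacks (4,5): no

Answer: no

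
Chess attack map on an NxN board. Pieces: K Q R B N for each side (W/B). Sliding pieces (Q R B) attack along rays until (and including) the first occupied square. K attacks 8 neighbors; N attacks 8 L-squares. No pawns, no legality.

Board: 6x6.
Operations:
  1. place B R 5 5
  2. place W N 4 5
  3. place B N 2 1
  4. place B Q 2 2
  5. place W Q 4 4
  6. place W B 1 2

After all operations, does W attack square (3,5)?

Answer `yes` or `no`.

Op 1: place BR@(5,5)
Op 2: place WN@(4,5)
Op 3: place BN@(2,1)
Op 4: place BQ@(2,2)
Op 5: place WQ@(4,4)
Op 6: place WB@(1,2)
Per-piece attacks for W:
  WB@(1,2): attacks (2,3) (3,4) (4,5) (2,1) (0,3) (0,1) [ray(1,1) blocked at (4,5); ray(1,-1) blocked at (2,1)]
  WQ@(4,4): attacks (4,5) (4,3) (4,2) (4,1) (4,0) (5,4) (3,4) (2,4) (1,4) (0,4) (5,5) (5,3) (3,5) (3,3) (2,2) [ray(0,1) blocked at (4,5); ray(1,1) blocked at (5,5); ray(-1,-1) blocked at (2,2)]
  WN@(4,5): attacks (5,3) (3,3) (2,4)
W attacks (3,5): yes

Answer: yes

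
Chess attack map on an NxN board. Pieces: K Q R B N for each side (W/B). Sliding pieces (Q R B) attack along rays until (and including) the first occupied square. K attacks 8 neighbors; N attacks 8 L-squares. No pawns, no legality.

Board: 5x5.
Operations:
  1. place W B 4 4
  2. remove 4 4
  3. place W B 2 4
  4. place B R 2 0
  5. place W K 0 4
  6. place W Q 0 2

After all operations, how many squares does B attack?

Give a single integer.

Answer: 8

Derivation:
Op 1: place WB@(4,4)
Op 2: remove (4,4)
Op 3: place WB@(2,4)
Op 4: place BR@(2,0)
Op 5: place WK@(0,4)
Op 6: place WQ@(0,2)
Per-piece attacks for B:
  BR@(2,0): attacks (2,1) (2,2) (2,3) (2,4) (3,0) (4,0) (1,0) (0,0) [ray(0,1) blocked at (2,4)]
Union (8 distinct): (0,0) (1,0) (2,1) (2,2) (2,3) (2,4) (3,0) (4,0)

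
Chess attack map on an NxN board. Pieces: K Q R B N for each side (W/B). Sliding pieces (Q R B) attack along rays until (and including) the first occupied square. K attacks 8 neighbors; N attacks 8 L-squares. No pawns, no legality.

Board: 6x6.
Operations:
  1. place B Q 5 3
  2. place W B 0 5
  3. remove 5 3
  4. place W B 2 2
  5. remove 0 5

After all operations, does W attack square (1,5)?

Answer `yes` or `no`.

Answer: no

Derivation:
Op 1: place BQ@(5,3)
Op 2: place WB@(0,5)
Op 3: remove (5,3)
Op 4: place WB@(2,2)
Op 5: remove (0,5)
Per-piece attacks for W:
  WB@(2,2): attacks (3,3) (4,4) (5,5) (3,1) (4,0) (1,3) (0,4) (1,1) (0,0)
W attacks (1,5): no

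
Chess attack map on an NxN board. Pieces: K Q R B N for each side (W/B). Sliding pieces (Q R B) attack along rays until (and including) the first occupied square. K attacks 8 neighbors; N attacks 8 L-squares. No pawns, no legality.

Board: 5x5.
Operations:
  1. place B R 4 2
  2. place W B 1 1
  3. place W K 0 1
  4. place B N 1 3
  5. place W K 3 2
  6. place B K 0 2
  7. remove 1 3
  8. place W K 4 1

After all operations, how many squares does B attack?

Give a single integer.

Answer: 9

Derivation:
Op 1: place BR@(4,2)
Op 2: place WB@(1,1)
Op 3: place WK@(0,1)
Op 4: place BN@(1,3)
Op 5: place WK@(3,2)
Op 6: place BK@(0,2)
Op 7: remove (1,3)
Op 8: place WK@(4,1)
Per-piece attacks for B:
  BK@(0,2): attacks (0,3) (0,1) (1,2) (1,3) (1,1)
  BR@(4,2): attacks (4,3) (4,4) (4,1) (3,2) [ray(0,-1) blocked at (4,1); ray(-1,0) blocked at (3,2)]
Union (9 distinct): (0,1) (0,3) (1,1) (1,2) (1,3) (3,2) (4,1) (4,3) (4,4)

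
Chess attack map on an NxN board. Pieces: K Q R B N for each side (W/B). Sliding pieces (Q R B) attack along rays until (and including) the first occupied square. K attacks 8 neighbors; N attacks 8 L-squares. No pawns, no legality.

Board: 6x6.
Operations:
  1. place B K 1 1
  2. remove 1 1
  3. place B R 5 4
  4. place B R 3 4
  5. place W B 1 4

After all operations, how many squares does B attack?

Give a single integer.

Answer: 15

Derivation:
Op 1: place BK@(1,1)
Op 2: remove (1,1)
Op 3: place BR@(5,4)
Op 4: place BR@(3,4)
Op 5: place WB@(1,4)
Per-piece attacks for B:
  BR@(3,4): attacks (3,5) (3,3) (3,2) (3,1) (3,0) (4,4) (5,4) (2,4) (1,4) [ray(1,0) blocked at (5,4); ray(-1,0) blocked at (1,4)]
  BR@(5,4): attacks (5,5) (5,3) (5,2) (5,1) (5,0) (4,4) (3,4) [ray(-1,0) blocked at (3,4)]
Union (15 distinct): (1,4) (2,4) (3,0) (3,1) (3,2) (3,3) (3,4) (3,5) (4,4) (5,0) (5,1) (5,2) (5,3) (5,4) (5,5)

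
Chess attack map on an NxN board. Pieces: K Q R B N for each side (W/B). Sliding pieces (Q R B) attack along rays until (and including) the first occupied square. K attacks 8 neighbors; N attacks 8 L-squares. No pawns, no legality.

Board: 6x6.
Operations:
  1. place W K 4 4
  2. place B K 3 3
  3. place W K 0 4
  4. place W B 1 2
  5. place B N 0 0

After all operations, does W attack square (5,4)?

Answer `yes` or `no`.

Answer: yes

Derivation:
Op 1: place WK@(4,4)
Op 2: place BK@(3,3)
Op 3: place WK@(0,4)
Op 4: place WB@(1,2)
Op 5: place BN@(0,0)
Per-piece attacks for W:
  WK@(0,4): attacks (0,5) (0,3) (1,4) (1,5) (1,3)
  WB@(1,2): attacks (2,3) (3,4) (4,5) (2,1) (3,0) (0,3) (0,1)
  WK@(4,4): attacks (4,5) (4,3) (5,4) (3,4) (5,5) (5,3) (3,5) (3,3)
W attacks (5,4): yes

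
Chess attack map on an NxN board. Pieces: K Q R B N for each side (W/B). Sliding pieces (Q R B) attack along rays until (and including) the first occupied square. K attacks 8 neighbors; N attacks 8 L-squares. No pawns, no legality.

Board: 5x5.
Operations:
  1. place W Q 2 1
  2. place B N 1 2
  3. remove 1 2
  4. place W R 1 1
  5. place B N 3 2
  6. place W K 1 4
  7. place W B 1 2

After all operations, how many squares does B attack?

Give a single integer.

Answer: 6

Derivation:
Op 1: place WQ@(2,1)
Op 2: place BN@(1,2)
Op 3: remove (1,2)
Op 4: place WR@(1,1)
Op 5: place BN@(3,2)
Op 6: place WK@(1,4)
Op 7: place WB@(1,2)
Per-piece attacks for B:
  BN@(3,2): attacks (4,4) (2,4) (1,3) (4,0) (2,0) (1,1)
Union (6 distinct): (1,1) (1,3) (2,0) (2,4) (4,0) (4,4)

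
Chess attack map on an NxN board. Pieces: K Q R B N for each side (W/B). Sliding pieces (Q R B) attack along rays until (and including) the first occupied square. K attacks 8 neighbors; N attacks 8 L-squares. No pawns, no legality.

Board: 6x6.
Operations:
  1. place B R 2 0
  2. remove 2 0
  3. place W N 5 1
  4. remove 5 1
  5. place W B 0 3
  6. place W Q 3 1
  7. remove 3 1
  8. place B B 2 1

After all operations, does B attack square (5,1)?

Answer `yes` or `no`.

Answer: no

Derivation:
Op 1: place BR@(2,0)
Op 2: remove (2,0)
Op 3: place WN@(5,1)
Op 4: remove (5,1)
Op 5: place WB@(0,3)
Op 6: place WQ@(3,1)
Op 7: remove (3,1)
Op 8: place BB@(2,1)
Per-piece attacks for B:
  BB@(2,1): attacks (3,2) (4,3) (5,4) (3,0) (1,2) (0,3) (1,0) [ray(-1,1) blocked at (0,3)]
B attacks (5,1): no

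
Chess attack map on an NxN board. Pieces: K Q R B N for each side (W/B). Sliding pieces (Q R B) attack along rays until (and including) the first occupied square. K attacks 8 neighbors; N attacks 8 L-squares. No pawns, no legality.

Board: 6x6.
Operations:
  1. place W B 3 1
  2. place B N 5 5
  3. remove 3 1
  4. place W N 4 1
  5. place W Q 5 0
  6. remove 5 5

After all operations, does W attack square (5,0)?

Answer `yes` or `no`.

Op 1: place WB@(3,1)
Op 2: place BN@(5,5)
Op 3: remove (3,1)
Op 4: place WN@(4,1)
Op 5: place WQ@(5,0)
Op 6: remove (5,5)
Per-piece attacks for W:
  WN@(4,1): attacks (5,3) (3,3) (2,2) (2,0)
  WQ@(5,0): attacks (5,1) (5,2) (5,3) (5,4) (5,5) (4,0) (3,0) (2,0) (1,0) (0,0) (4,1) [ray(-1,1) blocked at (4,1)]
W attacks (5,0): no

Answer: no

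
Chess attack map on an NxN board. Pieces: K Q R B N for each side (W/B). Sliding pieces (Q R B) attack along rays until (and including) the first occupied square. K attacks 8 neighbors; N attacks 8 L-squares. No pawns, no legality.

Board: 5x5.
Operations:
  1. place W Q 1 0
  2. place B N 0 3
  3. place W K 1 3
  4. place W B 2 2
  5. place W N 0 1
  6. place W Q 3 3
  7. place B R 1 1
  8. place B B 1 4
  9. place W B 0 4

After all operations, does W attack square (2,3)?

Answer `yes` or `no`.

Op 1: place WQ@(1,0)
Op 2: place BN@(0,3)
Op 3: place WK@(1,3)
Op 4: place WB@(2,2)
Op 5: place WN@(0,1)
Op 6: place WQ@(3,3)
Op 7: place BR@(1,1)
Op 8: place BB@(1,4)
Op 9: place WB@(0,4)
Per-piece attacks for W:
  WN@(0,1): attacks (1,3) (2,2) (2,0)
  WB@(0,4): attacks (1,3) [ray(1,-1) blocked at (1,3)]
  WQ@(1,0): attacks (1,1) (2,0) (3,0) (4,0) (0,0) (2,1) (3,2) (4,3) (0,1) [ray(0,1) blocked at (1,1); ray(-1,1) blocked at (0,1)]
  WK@(1,3): attacks (1,4) (1,2) (2,3) (0,3) (2,4) (2,2) (0,4) (0,2)
  WB@(2,2): attacks (3,3) (3,1) (4,0) (1,3) (1,1) [ray(1,1) blocked at (3,3); ray(-1,1) blocked at (1,3); ray(-1,-1) blocked at (1,1)]
  WQ@(3,3): attacks (3,4) (3,2) (3,1) (3,0) (4,3) (2,3) (1,3) (4,4) (4,2) (2,4) (2,2) [ray(-1,0) blocked at (1,3); ray(-1,-1) blocked at (2,2)]
W attacks (2,3): yes

Answer: yes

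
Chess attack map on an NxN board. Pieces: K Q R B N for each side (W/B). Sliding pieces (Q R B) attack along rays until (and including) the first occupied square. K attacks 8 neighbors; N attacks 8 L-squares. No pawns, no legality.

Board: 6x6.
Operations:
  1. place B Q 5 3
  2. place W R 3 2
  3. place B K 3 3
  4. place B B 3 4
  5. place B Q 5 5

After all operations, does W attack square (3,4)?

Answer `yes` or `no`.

Answer: no

Derivation:
Op 1: place BQ@(5,3)
Op 2: place WR@(3,2)
Op 3: place BK@(3,3)
Op 4: place BB@(3,4)
Op 5: place BQ@(5,5)
Per-piece attacks for W:
  WR@(3,2): attacks (3,3) (3,1) (3,0) (4,2) (5,2) (2,2) (1,2) (0,2) [ray(0,1) blocked at (3,3)]
W attacks (3,4): no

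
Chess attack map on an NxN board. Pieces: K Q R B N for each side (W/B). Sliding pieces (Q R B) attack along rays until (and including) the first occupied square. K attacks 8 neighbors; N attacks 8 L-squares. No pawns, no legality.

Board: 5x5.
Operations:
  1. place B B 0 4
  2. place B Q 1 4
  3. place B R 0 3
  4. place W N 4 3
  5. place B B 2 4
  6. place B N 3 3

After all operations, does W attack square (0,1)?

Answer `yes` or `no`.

Answer: no

Derivation:
Op 1: place BB@(0,4)
Op 2: place BQ@(1,4)
Op 3: place BR@(0,3)
Op 4: place WN@(4,3)
Op 5: place BB@(2,4)
Op 6: place BN@(3,3)
Per-piece attacks for W:
  WN@(4,3): attacks (2,4) (3,1) (2,2)
W attacks (0,1): no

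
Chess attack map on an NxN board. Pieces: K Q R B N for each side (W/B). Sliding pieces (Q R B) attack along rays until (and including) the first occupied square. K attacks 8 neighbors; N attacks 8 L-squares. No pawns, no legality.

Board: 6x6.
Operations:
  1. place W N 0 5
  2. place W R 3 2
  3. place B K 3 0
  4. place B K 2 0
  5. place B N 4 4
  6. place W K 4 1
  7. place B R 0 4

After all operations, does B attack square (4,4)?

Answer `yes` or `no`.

Answer: yes

Derivation:
Op 1: place WN@(0,5)
Op 2: place WR@(3,2)
Op 3: place BK@(3,0)
Op 4: place BK@(2,0)
Op 5: place BN@(4,4)
Op 6: place WK@(4,1)
Op 7: place BR@(0,4)
Per-piece attacks for B:
  BR@(0,4): attacks (0,5) (0,3) (0,2) (0,1) (0,0) (1,4) (2,4) (3,4) (4,4) [ray(0,1) blocked at (0,5); ray(1,0) blocked at (4,4)]
  BK@(2,0): attacks (2,1) (3,0) (1,0) (3,1) (1,1)
  BK@(3,0): attacks (3,1) (4,0) (2,0) (4,1) (2,1)
  BN@(4,4): attacks (2,5) (5,2) (3,2) (2,3)
B attacks (4,4): yes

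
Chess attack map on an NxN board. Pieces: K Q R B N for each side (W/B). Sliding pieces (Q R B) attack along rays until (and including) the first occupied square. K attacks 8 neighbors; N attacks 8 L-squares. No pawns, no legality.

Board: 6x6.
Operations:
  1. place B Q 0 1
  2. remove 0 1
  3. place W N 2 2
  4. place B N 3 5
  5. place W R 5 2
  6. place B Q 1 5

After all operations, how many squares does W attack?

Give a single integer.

Op 1: place BQ@(0,1)
Op 2: remove (0,1)
Op 3: place WN@(2,2)
Op 4: place BN@(3,5)
Op 5: place WR@(5,2)
Op 6: place BQ@(1,5)
Per-piece attacks for W:
  WN@(2,2): attacks (3,4) (4,3) (1,4) (0,3) (3,0) (4,1) (1,0) (0,1)
  WR@(5,2): attacks (5,3) (5,4) (5,5) (5,1) (5,0) (4,2) (3,2) (2,2) [ray(-1,0) blocked at (2,2)]
Union (16 distinct): (0,1) (0,3) (1,0) (1,4) (2,2) (3,0) (3,2) (3,4) (4,1) (4,2) (4,3) (5,0) (5,1) (5,3) (5,4) (5,5)

Answer: 16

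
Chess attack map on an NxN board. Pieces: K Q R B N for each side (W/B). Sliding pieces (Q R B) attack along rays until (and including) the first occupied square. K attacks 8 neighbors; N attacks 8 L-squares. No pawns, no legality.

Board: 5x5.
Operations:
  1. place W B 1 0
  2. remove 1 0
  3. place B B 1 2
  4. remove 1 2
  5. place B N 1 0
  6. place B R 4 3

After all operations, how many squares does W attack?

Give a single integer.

Answer: 0

Derivation:
Op 1: place WB@(1,0)
Op 2: remove (1,0)
Op 3: place BB@(1,2)
Op 4: remove (1,2)
Op 5: place BN@(1,0)
Op 6: place BR@(4,3)
Per-piece attacks for W:
Union (0 distinct): (none)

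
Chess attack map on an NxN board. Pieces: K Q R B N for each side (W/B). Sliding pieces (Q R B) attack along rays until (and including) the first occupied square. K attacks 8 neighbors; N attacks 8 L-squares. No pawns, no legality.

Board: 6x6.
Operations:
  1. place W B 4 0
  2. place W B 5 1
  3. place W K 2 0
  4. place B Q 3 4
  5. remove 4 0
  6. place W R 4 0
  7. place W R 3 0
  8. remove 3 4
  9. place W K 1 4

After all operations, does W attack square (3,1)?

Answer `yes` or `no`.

Op 1: place WB@(4,0)
Op 2: place WB@(5,1)
Op 3: place WK@(2,0)
Op 4: place BQ@(3,4)
Op 5: remove (4,0)
Op 6: place WR@(4,0)
Op 7: place WR@(3,0)
Op 8: remove (3,4)
Op 9: place WK@(1,4)
Per-piece attacks for W:
  WK@(1,4): attacks (1,5) (1,3) (2,4) (0,4) (2,5) (2,3) (0,5) (0,3)
  WK@(2,0): attacks (2,1) (3,0) (1,0) (3,1) (1,1)
  WR@(3,0): attacks (3,1) (3,2) (3,3) (3,4) (3,5) (4,0) (2,0) [ray(1,0) blocked at (4,0); ray(-1,0) blocked at (2,0)]
  WR@(4,0): attacks (4,1) (4,2) (4,3) (4,4) (4,5) (5,0) (3,0) [ray(-1,0) blocked at (3,0)]
  WB@(5,1): attacks (4,2) (3,3) (2,4) (1,5) (4,0) [ray(-1,-1) blocked at (4,0)]
W attacks (3,1): yes

Answer: yes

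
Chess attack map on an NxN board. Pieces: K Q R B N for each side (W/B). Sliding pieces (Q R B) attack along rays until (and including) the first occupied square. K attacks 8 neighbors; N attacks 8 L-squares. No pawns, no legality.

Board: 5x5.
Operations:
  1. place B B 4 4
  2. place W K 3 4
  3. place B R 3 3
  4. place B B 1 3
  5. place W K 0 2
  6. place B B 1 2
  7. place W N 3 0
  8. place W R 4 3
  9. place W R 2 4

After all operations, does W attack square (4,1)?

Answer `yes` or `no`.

Op 1: place BB@(4,4)
Op 2: place WK@(3,4)
Op 3: place BR@(3,3)
Op 4: place BB@(1,3)
Op 5: place WK@(0,2)
Op 6: place BB@(1,2)
Op 7: place WN@(3,0)
Op 8: place WR@(4,3)
Op 9: place WR@(2,4)
Per-piece attacks for W:
  WK@(0,2): attacks (0,3) (0,1) (1,2) (1,3) (1,1)
  WR@(2,4): attacks (2,3) (2,2) (2,1) (2,0) (3,4) (1,4) (0,4) [ray(1,0) blocked at (3,4)]
  WN@(3,0): attacks (4,2) (2,2) (1,1)
  WK@(3,4): attacks (3,3) (4,4) (2,4) (4,3) (2,3)
  WR@(4,3): attacks (4,4) (4,2) (4,1) (4,0) (3,3) [ray(0,1) blocked at (4,4); ray(-1,0) blocked at (3,3)]
W attacks (4,1): yes

Answer: yes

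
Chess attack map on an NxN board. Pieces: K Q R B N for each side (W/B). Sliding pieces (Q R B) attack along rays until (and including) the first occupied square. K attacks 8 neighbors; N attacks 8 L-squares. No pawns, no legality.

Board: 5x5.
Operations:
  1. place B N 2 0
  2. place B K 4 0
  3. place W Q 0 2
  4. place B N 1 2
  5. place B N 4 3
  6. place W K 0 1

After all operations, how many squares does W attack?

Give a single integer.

Answer: 11

Derivation:
Op 1: place BN@(2,0)
Op 2: place BK@(4,0)
Op 3: place WQ@(0,2)
Op 4: place BN@(1,2)
Op 5: place BN@(4,3)
Op 6: place WK@(0,1)
Per-piece attacks for W:
  WK@(0,1): attacks (0,2) (0,0) (1,1) (1,2) (1,0)
  WQ@(0,2): attacks (0,3) (0,4) (0,1) (1,2) (1,3) (2,4) (1,1) (2,0) [ray(0,-1) blocked at (0,1); ray(1,0) blocked at (1,2); ray(1,-1) blocked at (2,0)]
Union (11 distinct): (0,0) (0,1) (0,2) (0,3) (0,4) (1,0) (1,1) (1,2) (1,3) (2,0) (2,4)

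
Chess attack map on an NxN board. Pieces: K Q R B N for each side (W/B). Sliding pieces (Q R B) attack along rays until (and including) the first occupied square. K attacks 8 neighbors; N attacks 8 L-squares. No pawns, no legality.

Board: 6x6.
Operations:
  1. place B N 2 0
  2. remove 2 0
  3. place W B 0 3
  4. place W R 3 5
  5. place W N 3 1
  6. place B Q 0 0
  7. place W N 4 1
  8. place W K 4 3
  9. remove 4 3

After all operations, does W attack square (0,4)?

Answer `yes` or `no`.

Answer: no

Derivation:
Op 1: place BN@(2,0)
Op 2: remove (2,0)
Op 3: place WB@(0,3)
Op 4: place WR@(3,5)
Op 5: place WN@(3,1)
Op 6: place BQ@(0,0)
Op 7: place WN@(4,1)
Op 8: place WK@(4,3)
Op 9: remove (4,3)
Per-piece attacks for W:
  WB@(0,3): attacks (1,4) (2,5) (1,2) (2,1) (3,0)
  WN@(3,1): attacks (4,3) (5,2) (2,3) (1,2) (5,0) (1,0)
  WR@(3,5): attacks (3,4) (3,3) (3,2) (3,1) (4,5) (5,5) (2,5) (1,5) (0,5) [ray(0,-1) blocked at (3,1)]
  WN@(4,1): attacks (5,3) (3,3) (2,2) (2,0)
W attacks (0,4): no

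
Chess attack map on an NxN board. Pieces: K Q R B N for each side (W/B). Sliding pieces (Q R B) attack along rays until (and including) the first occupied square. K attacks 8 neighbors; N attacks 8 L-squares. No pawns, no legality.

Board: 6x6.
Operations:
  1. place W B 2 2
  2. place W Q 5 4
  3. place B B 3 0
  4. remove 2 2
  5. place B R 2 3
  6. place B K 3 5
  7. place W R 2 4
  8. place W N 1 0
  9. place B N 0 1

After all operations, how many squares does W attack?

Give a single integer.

Answer: 21

Derivation:
Op 1: place WB@(2,2)
Op 2: place WQ@(5,4)
Op 3: place BB@(3,0)
Op 4: remove (2,2)
Op 5: place BR@(2,3)
Op 6: place BK@(3,5)
Op 7: place WR@(2,4)
Op 8: place WN@(1,0)
Op 9: place BN@(0,1)
Per-piece attacks for W:
  WN@(1,0): attacks (2,2) (3,1) (0,2)
  WR@(2,4): attacks (2,5) (2,3) (3,4) (4,4) (5,4) (1,4) (0,4) [ray(0,-1) blocked at (2,3); ray(1,0) blocked at (5,4)]
  WQ@(5,4): attacks (5,5) (5,3) (5,2) (5,1) (5,0) (4,4) (3,4) (2,4) (4,5) (4,3) (3,2) (2,1) (1,0) [ray(-1,0) blocked at (2,4); ray(-1,-1) blocked at (1,0)]
Union (21 distinct): (0,2) (0,4) (1,0) (1,4) (2,1) (2,2) (2,3) (2,4) (2,5) (3,1) (3,2) (3,4) (4,3) (4,4) (4,5) (5,0) (5,1) (5,2) (5,3) (5,4) (5,5)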